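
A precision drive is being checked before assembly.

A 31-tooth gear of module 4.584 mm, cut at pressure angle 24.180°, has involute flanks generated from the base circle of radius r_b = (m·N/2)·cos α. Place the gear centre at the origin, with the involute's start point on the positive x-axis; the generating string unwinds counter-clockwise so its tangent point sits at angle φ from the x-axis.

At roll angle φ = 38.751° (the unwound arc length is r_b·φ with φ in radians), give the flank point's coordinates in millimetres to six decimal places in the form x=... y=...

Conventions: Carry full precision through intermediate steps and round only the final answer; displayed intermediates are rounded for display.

recognized (one wheel, involute flank): single-mesh tooth geometry, m = 4.584, N = 31
pitch radius r_p = m·N/2 = 4.584·31/2 = 71.052000
base radius r_b = r_p·cos α = 71.052000·cos 24.180° = 64.818121
roll angle φ = 38.751° = 0.67633254 rad
x = r_b·(cos φ + φ·sin φ) = 77.990147
y = r_b·(sin φ − φ·cos φ) = 6.383497

x=77.990147 y=6.383497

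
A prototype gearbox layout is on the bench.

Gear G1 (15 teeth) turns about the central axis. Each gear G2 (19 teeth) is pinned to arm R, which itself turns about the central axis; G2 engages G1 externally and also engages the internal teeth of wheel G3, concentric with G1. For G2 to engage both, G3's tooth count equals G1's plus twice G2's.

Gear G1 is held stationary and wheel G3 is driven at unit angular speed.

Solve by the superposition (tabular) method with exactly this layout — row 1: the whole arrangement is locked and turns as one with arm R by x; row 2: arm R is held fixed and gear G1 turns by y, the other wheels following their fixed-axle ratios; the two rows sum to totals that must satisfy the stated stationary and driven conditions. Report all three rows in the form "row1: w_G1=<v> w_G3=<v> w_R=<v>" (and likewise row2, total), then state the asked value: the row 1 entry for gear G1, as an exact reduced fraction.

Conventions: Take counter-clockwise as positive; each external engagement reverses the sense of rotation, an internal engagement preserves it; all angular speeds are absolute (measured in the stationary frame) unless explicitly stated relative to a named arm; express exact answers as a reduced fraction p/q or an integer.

planetary set (15T centre, 19T on arm, 53T internal) — Willis relation
superposition row 1 [locked train]: every member turns x
row 2 — arm fixed, fixed-axis ratios: sun y, ring −(15/53)·y, arm 0
boundary: total ω_sun = x + y = 0 and total ω_ring = x − (15/53)·y = 1  ⇒  y = -53/68, x = 53/68
row 2 ring = −(15/53)·(-53/68) = 15/68
totals (row 1 + row 2): sun 53/68 + (-53/68) = 0, ring 53/68 + 15/68 = 1, arm 53/68 + 0 = 53/68
asked cell (row1, sun) = 53/68

row1: w_G1=53/68 w_G3=53/68 w_R=53/68
row2: w_G1=-53/68 w_G3=15/68 w_R=0
total: w_G1=0 w_G3=1 w_R=53/68
asked value: 53/68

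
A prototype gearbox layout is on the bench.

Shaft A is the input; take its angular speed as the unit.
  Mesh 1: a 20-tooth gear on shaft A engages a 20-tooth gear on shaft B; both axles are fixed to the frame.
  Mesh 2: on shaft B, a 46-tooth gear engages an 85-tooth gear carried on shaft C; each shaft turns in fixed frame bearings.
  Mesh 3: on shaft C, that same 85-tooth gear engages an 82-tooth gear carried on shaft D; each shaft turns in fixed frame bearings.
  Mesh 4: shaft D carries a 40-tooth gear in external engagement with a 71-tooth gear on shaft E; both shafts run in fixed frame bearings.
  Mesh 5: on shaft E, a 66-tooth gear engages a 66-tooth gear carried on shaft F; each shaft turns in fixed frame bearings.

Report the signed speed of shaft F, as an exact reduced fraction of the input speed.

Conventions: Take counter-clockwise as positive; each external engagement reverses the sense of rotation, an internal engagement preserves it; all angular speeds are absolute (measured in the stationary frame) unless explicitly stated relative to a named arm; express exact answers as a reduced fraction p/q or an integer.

5-mesh fixed-axis compound train (all bearings frame-fixed)
mesh 1 [20T→20T]: |ω|/ω_in = 1×20/20 = 1, sense flips to −
mesh 2 [46T→85T]: |ω|/ω_in = 1×46/85 = 46/85, sense flips to +
mesh 3 [85T→82T]: |ω|/ω_in = (46/85)×85/82 = 23/41, sense flips to −
mesh 4 [40T→71T]: |ω|/ω_in = (23/41)×40/71 = 920/2911, sense flips to +
mesh 5 [66T→66T]: |ω|/ω_in = (920/2911)×66/66 = 920/2911, sense flips to −
signed output speed (× input speed) = -920/2911

-920/2911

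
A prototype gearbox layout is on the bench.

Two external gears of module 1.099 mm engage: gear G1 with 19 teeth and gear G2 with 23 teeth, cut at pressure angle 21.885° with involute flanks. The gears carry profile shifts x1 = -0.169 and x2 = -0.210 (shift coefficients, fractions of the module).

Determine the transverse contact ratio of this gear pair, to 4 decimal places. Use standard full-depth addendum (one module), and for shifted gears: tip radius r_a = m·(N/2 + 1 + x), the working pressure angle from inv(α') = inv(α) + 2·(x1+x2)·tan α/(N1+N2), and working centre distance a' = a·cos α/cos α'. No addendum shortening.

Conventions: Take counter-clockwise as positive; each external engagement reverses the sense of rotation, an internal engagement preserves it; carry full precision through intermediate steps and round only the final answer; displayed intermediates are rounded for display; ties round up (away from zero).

1.6526

topology: single-mesh involute geometry — m = 1.099, 19T/23T pair
base radii: r_b1 = 9.688094, r_b2 = 11.727692
tip radii: r_a1 = 11.353769, r_a2 = 13.506710
inv(α') = inv(21.885°) + 2·(-0.169-0.210)·tan α/(19+23) = 0.01247843  ⇒  α' = 18.88490°
a' = a·cos α / cos α' = 23.0790·cos 21.885°/cos 18.88490° = 22.634167
action lengths: √(r_a1²−r_b1²) = 5.920212, √(r_a2²−r_b2²) = 6.700183
base pitch p_b = π·m·cos α = 3.203794
CR = (5.920212 + 6.700183 − 22.634167·sin 18.88490°)/3.203794 = 1.652552
contact ratio ≈ 1.6526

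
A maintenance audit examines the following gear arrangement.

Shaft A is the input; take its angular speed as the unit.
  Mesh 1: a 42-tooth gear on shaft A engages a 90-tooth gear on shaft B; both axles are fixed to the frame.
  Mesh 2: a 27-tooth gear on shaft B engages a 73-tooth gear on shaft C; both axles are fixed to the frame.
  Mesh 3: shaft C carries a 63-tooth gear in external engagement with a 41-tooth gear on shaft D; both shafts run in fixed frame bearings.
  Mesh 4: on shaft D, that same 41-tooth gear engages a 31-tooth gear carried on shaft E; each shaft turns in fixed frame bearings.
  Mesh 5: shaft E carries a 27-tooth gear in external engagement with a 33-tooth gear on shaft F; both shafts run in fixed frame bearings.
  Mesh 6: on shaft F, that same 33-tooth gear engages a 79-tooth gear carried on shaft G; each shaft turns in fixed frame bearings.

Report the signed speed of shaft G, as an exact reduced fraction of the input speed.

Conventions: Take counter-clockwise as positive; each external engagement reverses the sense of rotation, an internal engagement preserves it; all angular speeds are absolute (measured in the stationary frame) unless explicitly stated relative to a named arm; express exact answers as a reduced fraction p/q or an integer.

107163/893885

6-mesh fixed-axis compound train (all bearings frame-fixed)
mesh 1 [42T→90T]: |ω|/ω_in = 1×42/90 = 7/15, sense flips to −
mesh 2 [27T→73T]: |ω|/ω_in = (7/15)×27/73 = 63/365, sense flips to +
mesh 3 [63T→41T]: |ω|/ω_in = (63/365)×63/41 = 3969/14965, sense flips to −
mesh 4 [41T→31T]: |ω|/ω_in = (3969/14965)×41/31 = 3969/11315, sense flips to +
mesh 5 [27T→33T]: |ω|/ω_in = (3969/11315)×27/33 = 35721/124465, sense flips to −
mesh 6 [33T→79T]: |ω|/ω_in = (35721/124465)×33/79 = 107163/893885, sense flips to +
signed output speed (× input speed) = 107163/893885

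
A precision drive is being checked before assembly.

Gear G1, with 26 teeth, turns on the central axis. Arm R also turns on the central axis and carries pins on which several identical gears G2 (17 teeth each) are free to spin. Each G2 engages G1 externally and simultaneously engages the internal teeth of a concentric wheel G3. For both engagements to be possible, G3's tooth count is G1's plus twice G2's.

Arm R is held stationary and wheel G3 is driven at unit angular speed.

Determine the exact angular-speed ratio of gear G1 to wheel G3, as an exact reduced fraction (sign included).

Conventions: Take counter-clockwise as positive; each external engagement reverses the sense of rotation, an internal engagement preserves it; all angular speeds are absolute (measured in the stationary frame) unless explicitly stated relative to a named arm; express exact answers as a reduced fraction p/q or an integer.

class = planetary set [G3 = 26+2·17 = 60; Willis about the carrier]
ring teeth: 26 + 2·17 = 60
26(ω_sun−ω_arm) = −60(ω_ring−ω_arm),  ω_arm = 0, ω_ring = 1
ω_sun = 0 − (60/26)(1−0) = -30/13
ω_out/ω_in = -30/13

-30/13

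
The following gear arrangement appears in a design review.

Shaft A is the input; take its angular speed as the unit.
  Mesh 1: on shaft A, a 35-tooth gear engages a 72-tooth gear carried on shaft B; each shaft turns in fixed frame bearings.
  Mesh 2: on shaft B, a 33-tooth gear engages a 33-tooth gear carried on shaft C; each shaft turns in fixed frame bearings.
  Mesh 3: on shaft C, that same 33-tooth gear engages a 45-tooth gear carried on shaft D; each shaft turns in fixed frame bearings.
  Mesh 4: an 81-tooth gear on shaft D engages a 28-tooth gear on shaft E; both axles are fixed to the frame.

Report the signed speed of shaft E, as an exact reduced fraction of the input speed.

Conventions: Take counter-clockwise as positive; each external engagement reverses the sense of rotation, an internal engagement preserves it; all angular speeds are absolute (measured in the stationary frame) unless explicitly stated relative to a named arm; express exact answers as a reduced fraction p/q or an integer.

33/32

4-mesh fixed-axis compound train (all bearings frame-fixed)
mesh 1 [35T→72T]: |ω|/ω_in = 1×35/72 = 35/72, sense flips to −
mesh 2 [33T→33T]: |ω|/ω_in = (35/72)×33/33 = 35/72, sense flips to +
mesh 3 [33T→45T]: |ω|/ω_in = (35/72)×33/45 = 77/216, sense flips to −
mesh 4 [81T→28T]: |ω|/ω_in = (77/216)×81/28 = 33/32, sense flips to +
signed output speed (× input speed) = 33/32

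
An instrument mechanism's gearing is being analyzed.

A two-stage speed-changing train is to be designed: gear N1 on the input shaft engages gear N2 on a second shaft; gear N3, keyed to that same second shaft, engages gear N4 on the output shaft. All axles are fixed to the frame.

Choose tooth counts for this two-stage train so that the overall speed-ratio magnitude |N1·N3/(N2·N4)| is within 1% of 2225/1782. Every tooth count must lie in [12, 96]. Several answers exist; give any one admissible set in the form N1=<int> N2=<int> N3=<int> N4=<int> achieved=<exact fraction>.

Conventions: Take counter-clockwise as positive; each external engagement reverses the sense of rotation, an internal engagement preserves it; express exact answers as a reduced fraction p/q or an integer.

class = fixed-axis compound train [2-stage, 2225/1782 wanted]
target = 2225/1782 in lowest terms: an exact hit needs N1·N3 = k·2225 and N2·N4 = k·1782 for one integer k, every count in [12, 96]; additionally prefer no 1:1 stage (N1 ≠ N2, N3 ≠ N4)
k = 1: N1·N3 = 2225 = 25·89, N2·N4 = 1782 = 22·81
achieved = 25·89/(22·81) = 2225/1782; |achieved − target| = 0 ≤ 89/7128 ✓

N1=25 N2=22 N3=89 N4=81 achieved=2225/1782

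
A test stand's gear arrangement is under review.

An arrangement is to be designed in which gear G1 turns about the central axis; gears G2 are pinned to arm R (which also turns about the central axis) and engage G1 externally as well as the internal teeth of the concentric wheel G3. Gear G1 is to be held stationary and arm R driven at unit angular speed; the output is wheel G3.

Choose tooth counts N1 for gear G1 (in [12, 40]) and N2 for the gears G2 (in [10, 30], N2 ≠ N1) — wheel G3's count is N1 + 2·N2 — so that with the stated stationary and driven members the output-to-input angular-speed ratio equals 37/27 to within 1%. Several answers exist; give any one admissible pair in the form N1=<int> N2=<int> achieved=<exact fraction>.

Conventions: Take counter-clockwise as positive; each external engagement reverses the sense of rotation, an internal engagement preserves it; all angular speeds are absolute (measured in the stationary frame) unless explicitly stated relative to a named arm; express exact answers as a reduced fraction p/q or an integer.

class = planetary set [ratio 37/27 wanted; Willis about the carrier]
Willis with ω_sun = 0: ω_ring/ω_arm = (N1+N3)/N3; set equal to 37/27  ⇒  N3/N1 = 1/(37/27 − 1) = 27/10
N3 = N1 + 2·N2  ⇒  N2/N1 = (N3/N1 − 1)/2 = (27/10 − 1)/2 = 17/20
smallest multiple with N1 ≥ 12 and N2 ≥ 10: k = 1  ⇒  N1 = 1·20 = 20, N2 = 1·17 = 17 (N1 ≤ 40, N2 ≤ 30, N2 ≠ N1 ✓), N3 = 20 + 2·17 = 54
check: (N1+N3)/N3 with N1 = 20, N3 = 54 gives 37/27; |achieved − target| = 0 ≤ 37/2700 ✓

N1=20 N2=17 achieved=37/27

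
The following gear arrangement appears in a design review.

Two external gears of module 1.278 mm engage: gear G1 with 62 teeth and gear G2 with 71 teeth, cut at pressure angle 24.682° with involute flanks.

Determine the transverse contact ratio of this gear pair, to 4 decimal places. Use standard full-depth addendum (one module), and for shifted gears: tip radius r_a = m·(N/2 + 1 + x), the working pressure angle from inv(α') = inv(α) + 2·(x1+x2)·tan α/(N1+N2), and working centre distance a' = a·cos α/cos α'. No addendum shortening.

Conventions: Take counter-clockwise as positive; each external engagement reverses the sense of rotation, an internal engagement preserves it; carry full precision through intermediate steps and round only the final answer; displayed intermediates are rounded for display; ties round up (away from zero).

1.5751

topology: single-mesh involute geometry — m = 1.278, 62T/71T pair
base radii: r_b1 = 35.998476, r_b2 = 41.224061
tip radii: r_a1 = 40.896000, r_a2 = 46.647000
no profile shift: α' = α, a' = a
action lengths: √(r_a1²−r_b1²) = 19.405992, √(r_a2²−r_b2²) = 21.829324
base pitch p_b = π·m·cos α = 3.648147
CR = (19.405992 + 21.829324 − 84.987000·sin 24.68200°)/3.648147 = 1.575130
contact ratio ≈ 1.5751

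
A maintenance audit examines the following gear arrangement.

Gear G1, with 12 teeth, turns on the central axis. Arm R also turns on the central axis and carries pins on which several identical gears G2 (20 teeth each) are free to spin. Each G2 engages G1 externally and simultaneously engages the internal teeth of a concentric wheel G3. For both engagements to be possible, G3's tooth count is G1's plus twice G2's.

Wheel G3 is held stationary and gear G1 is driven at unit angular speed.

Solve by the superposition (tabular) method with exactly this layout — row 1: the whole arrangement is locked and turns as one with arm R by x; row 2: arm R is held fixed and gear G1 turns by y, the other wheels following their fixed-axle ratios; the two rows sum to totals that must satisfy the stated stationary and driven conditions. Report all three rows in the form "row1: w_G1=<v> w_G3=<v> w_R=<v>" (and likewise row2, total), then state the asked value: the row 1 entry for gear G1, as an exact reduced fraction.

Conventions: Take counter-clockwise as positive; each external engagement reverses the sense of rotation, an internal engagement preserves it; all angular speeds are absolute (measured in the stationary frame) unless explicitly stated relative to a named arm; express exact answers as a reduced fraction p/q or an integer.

row1: w_G1=3/16 w_G3=3/16 w_R=3/16
row2: w_G1=13/16 w_G3=-3/16 w_R=0
total: w_G1=1 w_G3=0 w_R=3/16
asked value: 3/16

recognized (axles ride arm R): planetary set, 12/20/52 teeth
row 1 — lock + rotate with arm: ω_sun = ω_ring = ω_arm = x
superposition row 2 [arm held]: sun y, ring −(12/52)·y, arm 0
boundary: total ω_ring = x − (12/52)·y = 0 and total ω_sun = x + y = 1  ⇒  y = 13/16, x = 3/16
row 2 ring = −(12/52)·13/16 = -3/16
totals (row 1 + row 2): sun 3/16 + 13/16 = 1, ring 3/16 + (-3/16) = 0, arm 3/16 + 0 = 3/16
asked cell (row1, sun) = 3/16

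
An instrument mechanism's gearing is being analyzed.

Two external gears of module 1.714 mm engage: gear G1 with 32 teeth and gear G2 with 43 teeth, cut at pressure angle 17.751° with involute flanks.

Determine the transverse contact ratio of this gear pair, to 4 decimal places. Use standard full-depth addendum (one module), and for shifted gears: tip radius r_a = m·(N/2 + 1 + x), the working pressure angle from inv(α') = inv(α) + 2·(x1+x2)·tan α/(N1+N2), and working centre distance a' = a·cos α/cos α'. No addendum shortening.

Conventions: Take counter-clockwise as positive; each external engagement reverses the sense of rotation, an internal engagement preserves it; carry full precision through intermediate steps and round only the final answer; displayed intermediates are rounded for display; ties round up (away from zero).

1.8145

recognized (one external pair, fixed centres): single-mesh tooth geometry, m = 1.714, N1 = 32, N2 = 43
base radii: r_b1 = 26.118356, r_b2 = 35.096542
tip radii: r_a1 = 29.138000, r_a2 = 38.565000
no profile shift: α' = α, a' = a
action lengths: √(r_a1²−r_b1²) = 12.917217, √(r_a2²−r_b2²) = 15.984117
base pitch p_b = π·m·cos α = 5.128327
CR = (12.917217 + 15.984117 − 64.275000·sin 17.75100°)/5.128327 = 1.814454
contact ratio ≈ 1.8145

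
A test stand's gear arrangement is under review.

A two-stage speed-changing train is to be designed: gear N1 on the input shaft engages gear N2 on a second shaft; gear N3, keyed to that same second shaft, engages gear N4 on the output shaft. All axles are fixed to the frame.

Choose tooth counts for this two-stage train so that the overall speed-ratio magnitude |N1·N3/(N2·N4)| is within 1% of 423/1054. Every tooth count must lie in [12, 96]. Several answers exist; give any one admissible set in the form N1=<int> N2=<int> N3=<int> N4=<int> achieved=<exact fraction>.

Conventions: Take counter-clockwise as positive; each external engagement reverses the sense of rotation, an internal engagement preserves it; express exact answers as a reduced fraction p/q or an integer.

N1=18 N2=31 N3=47 N4=68 achieved=423/1054

class = fixed-axis compound train [2-stage, 423/1054 wanted]
target = 423/1054 in lowest terms: an exact hit needs N1·N3 = k·423 and N2·N4 = k·1054 for one integer k, every count in [12, 96]; additionally prefer no 1:1 stage (N1 ≠ N2, N3 ≠ N4)
k = 1: no 1:1-free in-range split of k·423 and k·1054 into factor pairs; take k = 2
k = 2: N1·N3 = 846 = 18·47, N2·N4 = 2108 = 31·68
achieved = 18·47/(31·68) = 423/1054; |achieved − target| = 0 ≤ 423/105400 ✓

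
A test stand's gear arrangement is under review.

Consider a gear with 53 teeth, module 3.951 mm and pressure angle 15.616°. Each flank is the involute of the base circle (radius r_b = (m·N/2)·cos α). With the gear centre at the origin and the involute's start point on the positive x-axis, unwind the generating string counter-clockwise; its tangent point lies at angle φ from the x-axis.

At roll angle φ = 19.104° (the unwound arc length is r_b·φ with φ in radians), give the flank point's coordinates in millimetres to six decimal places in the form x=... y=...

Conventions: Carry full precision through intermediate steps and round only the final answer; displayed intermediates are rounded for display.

recognized (one wheel, involute flank): single-mesh tooth geometry, m = 3.951, N = 53
pitch radius r_p = m·N/2 = 3.951·53/2 = 104.701500
base radius r_b = r_p·cos α = 104.701500·cos 15.616° = 100.836699
roll angle φ = 19.104° = 0.33342770 rad
x = r_b·(cos φ + φ·sin φ) = 106.287081
y = r_b·(sin φ − φ·cos φ) = 1.232158

x=106.287081 y=1.232158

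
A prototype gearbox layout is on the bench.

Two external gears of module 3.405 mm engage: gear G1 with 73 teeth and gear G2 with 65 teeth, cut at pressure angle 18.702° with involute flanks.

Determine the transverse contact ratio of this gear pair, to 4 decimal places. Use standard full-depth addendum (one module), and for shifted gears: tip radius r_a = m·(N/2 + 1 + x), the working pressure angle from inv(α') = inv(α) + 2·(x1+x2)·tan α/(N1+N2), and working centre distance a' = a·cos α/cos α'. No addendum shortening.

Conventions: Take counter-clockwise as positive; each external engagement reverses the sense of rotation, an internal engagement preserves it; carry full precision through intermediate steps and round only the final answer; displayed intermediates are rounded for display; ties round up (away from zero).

1.8866

single-mesh involute tooth geometry (73T engaging 65T at module 3.405)
base radii: r_b1 = 117.720270, r_b2 = 104.819419
tip radii: r_a1 = 127.687500, r_a2 = 114.067500
no profile shift: α' = α, a' = a
action lengths: √(r_a1²−r_b1²) = 49.457412, √(r_a2²−r_b2²) = 44.992044
base pitch p_b = π·m·cos α = 10.132305
CR = (49.457412 + 44.992044 − 234.945000·sin 18.70200°)/10.132305 = 1.886567
contact ratio ≈ 1.8866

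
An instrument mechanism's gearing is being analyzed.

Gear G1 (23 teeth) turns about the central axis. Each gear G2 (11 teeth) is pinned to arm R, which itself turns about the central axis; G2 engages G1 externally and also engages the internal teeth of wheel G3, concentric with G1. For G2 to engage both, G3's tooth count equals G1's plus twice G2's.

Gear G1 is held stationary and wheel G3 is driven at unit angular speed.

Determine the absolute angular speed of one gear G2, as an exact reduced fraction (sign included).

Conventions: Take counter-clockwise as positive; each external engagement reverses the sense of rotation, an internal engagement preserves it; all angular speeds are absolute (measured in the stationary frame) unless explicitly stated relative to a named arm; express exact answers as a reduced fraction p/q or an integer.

recognized (axles ride arm R): planetary set, 23/11/45 teeth
ring teeth: 23 + 2·11 = 45
23(ω_sun−ω_arm) = −45(ω_ring−ω_arm),  ω_sun = 0, ω_ring = 1
23(0−ω_arm) = −45(1−ω_arm)  ⇒  68·ω_arm = 45  ⇒  ω_arm = 45/68
sun–planet mesh: 23·(0−45/68) = −11·(ω_p−ω_arm)  ⇒  ω_p−ω_arm = 1035/748
ω_p = 45/68 + 1035/748 = 45/22
exact speed ratio = 45/22

45/22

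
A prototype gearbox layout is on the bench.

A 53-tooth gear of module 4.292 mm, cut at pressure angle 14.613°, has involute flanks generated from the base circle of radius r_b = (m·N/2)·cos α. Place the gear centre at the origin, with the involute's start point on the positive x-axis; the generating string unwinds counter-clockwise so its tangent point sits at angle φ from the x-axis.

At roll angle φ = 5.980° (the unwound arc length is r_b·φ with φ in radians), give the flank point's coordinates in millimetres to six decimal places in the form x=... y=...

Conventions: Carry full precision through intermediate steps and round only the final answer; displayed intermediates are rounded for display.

recognized (one wheel, involute flank): single-mesh tooth geometry, m = 4.292, N = 53
pitch radius r_p = m·N/2 = 4.292·53/2 = 113.738000
base radius r_b = r_p·cos α = 113.738000·cos 14.613° = 110.058798
roll angle φ = 5.980° = 0.10437069 rad
x = r_b·(cos φ + φ·sin φ) = 110.656615
y = r_b·(sin φ − φ·cos φ) = 0.041664

x=110.656615 y=0.041664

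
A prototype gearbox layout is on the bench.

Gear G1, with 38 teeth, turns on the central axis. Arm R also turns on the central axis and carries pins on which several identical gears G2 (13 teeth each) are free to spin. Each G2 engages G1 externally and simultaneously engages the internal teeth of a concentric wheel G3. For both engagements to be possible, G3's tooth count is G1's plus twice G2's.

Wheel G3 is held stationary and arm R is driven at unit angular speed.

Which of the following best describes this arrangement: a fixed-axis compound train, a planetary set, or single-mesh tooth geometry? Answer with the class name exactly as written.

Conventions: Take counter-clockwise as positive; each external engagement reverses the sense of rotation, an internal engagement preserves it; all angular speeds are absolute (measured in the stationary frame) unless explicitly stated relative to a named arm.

recognized (axles ride arm R): planetary set, 38/13/64 teeth
classification: planetary set

planetary set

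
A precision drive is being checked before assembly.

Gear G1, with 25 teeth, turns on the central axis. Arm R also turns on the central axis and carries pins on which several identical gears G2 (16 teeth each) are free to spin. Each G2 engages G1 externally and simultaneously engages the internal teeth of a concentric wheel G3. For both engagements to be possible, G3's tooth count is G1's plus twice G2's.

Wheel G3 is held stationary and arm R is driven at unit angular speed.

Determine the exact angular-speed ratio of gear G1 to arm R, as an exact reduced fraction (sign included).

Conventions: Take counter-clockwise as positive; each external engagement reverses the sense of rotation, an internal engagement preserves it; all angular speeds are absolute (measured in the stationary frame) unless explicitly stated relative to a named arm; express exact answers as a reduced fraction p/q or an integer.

82/25

class = planetary set [G3 = 25+2·16 = 57; Willis about the carrier]
ring teeth: 25 + 2·16 = 57
25(ω_sun−ω_arm) = −57(ω_ring−ω_arm),  ω_ring = 0, ω_arm = 1
ω_sun = 1 − (57/25)(0−1) = 82/25
ω_out/ω_in = 82/25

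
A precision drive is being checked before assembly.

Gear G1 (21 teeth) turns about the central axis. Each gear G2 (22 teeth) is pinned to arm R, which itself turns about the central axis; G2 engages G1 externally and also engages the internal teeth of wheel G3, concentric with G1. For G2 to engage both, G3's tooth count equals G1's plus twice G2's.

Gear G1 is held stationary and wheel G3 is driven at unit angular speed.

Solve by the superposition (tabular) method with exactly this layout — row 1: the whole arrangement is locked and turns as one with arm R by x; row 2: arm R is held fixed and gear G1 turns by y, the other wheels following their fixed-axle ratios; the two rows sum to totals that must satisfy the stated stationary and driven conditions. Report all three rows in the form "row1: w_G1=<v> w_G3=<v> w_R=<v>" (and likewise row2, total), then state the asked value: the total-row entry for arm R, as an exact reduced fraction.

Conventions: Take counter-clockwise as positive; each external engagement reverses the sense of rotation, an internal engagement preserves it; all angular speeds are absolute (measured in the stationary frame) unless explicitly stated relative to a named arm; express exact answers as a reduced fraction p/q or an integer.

recognized (axles ride arm R): planetary set, 21/22/65 teeth
row 1 — lock + rotate with arm: ω_sun = ω_ring = ω_arm = x
row 2 (arm held, sun turns y): ω_ring = −(21/65)·y, ω_arm = 0
boundary: total ω_sun = x + y = 0 and total ω_ring = x − (21/65)·y = 1  ⇒  y = -65/86, x = 65/86
row 2 ring = −(21/65)·(-65/86) = 21/86
totals (row 1 + row 2): sun 65/86 + (-65/86) = 0, ring 65/86 + 21/86 = 1, arm 65/86 + 0 = 65/86
asked cell (total, arm) = 65/86

row1: w_G1=65/86 w_G3=65/86 w_R=65/86
row2: w_G1=-65/86 w_G3=21/86 w_R=0
total: w_G1=0 w_G3=1 w_R=65/86
asked value: 65/86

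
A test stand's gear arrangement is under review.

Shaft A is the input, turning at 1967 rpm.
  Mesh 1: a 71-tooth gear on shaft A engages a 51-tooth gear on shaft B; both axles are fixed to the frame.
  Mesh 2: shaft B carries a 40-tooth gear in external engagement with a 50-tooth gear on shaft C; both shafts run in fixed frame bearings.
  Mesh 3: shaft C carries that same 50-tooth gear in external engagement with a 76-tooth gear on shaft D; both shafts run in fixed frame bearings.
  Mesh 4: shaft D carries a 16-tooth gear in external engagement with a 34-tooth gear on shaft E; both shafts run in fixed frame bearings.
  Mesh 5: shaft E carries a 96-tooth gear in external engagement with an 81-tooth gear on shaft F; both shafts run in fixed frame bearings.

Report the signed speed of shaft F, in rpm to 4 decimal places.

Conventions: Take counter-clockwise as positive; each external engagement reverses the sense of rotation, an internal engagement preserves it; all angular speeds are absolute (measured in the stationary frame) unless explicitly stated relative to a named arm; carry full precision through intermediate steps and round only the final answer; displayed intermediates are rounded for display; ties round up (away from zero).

class = fixed-axis compound train [5 meshes; 5 ratios multiply, 5 sense flips]
mesh 1 [71T→51T]: ω = 1967.0000×71/51 = 2738.3725 rpm, sense flips to −
mesh 2 [40T→50T]: ω = 2738.3725×40/50 = 2190.6980 rpm, sense flips to +
mesh 3 [50T→76T]: ω = 2190.6980×50/76 = 1441.2487 rpm, sense flips to −
mesh 4 [16T→34T]: ω = 1441.2487×16/34 = 678.2347 rpm, sense flips to +
mesh 5 [96T→81T]: ω = 678.2347×96/81 = 803.8337 rpm, sense flips to −
signed output speed = -803.8337 rpm

-803.8337 rpm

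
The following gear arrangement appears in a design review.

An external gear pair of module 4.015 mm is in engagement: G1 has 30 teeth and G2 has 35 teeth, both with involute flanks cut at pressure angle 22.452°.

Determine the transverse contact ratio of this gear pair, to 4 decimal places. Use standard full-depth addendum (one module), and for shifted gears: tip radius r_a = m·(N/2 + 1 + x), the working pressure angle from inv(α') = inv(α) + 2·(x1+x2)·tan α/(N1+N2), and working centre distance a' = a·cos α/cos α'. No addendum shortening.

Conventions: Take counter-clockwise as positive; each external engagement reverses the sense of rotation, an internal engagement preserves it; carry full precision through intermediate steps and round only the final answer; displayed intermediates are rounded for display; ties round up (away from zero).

recognized (one external pair, fixed centres): single-mesh tooth geometry, m = 4.015, N1 = 30, N2 = 35
base radii: r_b1 = 55.659933, r_b2 = 64.936589
tip radii: r_a1 = 64.240000, r_a2 = 74.277500
no profile shift: α' = α, a' = a
action lengths: √(r_a1²−r_b1²) = 32.074124, √(r_a2²−r_b2²) = 36.060871
base pitch p_b = π·m·cos α = 11.657389
CR = (32.074124 + 36.060871 − 130.487500·sin 22.45200°)/11.657389 = 1.569872
contact ratio ≈ 1.5699

1.5699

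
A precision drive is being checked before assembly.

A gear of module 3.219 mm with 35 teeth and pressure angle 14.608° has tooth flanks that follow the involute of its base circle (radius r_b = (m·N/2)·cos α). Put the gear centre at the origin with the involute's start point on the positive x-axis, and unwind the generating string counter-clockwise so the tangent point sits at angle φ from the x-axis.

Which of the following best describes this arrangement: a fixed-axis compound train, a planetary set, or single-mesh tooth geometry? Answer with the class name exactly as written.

class = single-mesh tooth geometry [base-circle involute, m = 3.219, 35T]
classification: single-mesh tooth geometry

single-mesh tooth geometry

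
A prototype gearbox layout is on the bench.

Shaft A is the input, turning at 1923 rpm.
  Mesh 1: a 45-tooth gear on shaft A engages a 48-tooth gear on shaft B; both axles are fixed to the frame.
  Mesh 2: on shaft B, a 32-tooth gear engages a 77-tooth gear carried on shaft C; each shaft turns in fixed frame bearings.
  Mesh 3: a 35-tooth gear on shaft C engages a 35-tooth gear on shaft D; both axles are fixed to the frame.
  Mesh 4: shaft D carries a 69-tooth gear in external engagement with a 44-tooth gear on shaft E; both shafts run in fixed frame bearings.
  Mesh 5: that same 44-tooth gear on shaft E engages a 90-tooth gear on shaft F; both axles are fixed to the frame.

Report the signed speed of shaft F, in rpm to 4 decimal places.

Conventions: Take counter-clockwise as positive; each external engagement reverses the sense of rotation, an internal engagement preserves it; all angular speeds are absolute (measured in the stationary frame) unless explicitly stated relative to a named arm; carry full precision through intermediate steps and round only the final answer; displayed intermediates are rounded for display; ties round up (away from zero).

recognized (6 fixed axles, 5 meshes): fixed-axis compound train
mesh 1 [45T→48T]: ω = 1923.0000×45/48 = 1802.8125 rpm, sense flips to −
mesh 2 [32T→77T]: ω = 1802.8125×32/77 = 749.2208 rpm, sense flips to +
mesh 3 [35T→35T]: ω = 749.2208×35/35 = 749.2208 rpm, sense flips to −
mesh 4 [69T→44T]: ω = 749.2208×69/44 = 1174.9144 rpm, sense flips to +
mesh 5 [44T→90T]: ω = 1174.9144×44/90 = 574.4026 rpm, sense flips to −
signed output speed = -574.4026 rpm

-574.4026 rpm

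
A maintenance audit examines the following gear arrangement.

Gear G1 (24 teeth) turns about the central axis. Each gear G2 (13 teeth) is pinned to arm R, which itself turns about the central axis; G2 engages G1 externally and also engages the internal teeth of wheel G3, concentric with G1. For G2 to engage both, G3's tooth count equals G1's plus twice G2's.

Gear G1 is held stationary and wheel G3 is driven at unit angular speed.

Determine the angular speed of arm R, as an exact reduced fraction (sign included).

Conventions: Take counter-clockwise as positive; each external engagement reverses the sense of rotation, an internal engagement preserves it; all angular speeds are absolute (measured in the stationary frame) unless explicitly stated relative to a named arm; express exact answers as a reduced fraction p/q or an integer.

25/37

topology: planetary set — G1 24T / G2 13T / G3 50T, arm = carrier (Willis)
ring teeth: 24 + 2·13 = 50
24(ω_sun−ω_arm) = −50(ω_ring−ω_arm),  ω_sun = 0, ω_ring = 1
24(0−ω_arm) = −50(1−ω_arm)  ⇒  74·ω_arm = 50  ⇒  ω_arm = 25/37
exact speed ratio = 25/37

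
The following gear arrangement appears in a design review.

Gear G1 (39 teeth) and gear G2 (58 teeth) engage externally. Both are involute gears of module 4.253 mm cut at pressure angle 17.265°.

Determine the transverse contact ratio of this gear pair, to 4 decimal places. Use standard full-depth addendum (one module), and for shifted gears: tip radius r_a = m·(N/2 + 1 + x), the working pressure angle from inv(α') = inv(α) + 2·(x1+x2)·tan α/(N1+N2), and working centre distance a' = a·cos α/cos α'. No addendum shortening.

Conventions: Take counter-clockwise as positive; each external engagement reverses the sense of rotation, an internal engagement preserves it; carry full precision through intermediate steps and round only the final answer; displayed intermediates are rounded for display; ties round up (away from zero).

1.9048

single-mesh involute tooth geometry (39T engaging 58T at module 4.253)
base radii: r_b1 = 79.196705, r_b2 = 117.779716
tip radii: r_a1 = 87.186500, r_a2 = 127.590000
no profile shift: α' = α, a' = a
action lengths: √(r_a1²−r_b1²) = 36.460494, √(r_a2²−r_b2²) = 49.062681
base pitch p_b = π·m·cos α = 12.759169
CR = (36.460494 + 49.062681 − 206.270500·sin 17.26500°)/12.759169 = 1.904813
contact ratio ≈ 1.9048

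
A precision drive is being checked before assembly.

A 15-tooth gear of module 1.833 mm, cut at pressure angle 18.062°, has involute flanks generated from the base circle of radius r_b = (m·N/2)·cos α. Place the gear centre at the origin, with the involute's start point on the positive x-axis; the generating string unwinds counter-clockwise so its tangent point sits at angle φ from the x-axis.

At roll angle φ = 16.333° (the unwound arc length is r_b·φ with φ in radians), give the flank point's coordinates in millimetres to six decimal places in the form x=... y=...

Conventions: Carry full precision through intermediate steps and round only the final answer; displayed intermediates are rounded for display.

x=13.590353 y=0.100104

topology: single-mesh involute geometry — m = 1.833, N = 15
pitch radius r_p = m·N/2 = 1.833·15/2 = 13.747500
base radius r_b = r_p·cos α = 13.747500·cos 18.062° = 13.070045
roll angle φ = 16.333° = 0.28506463 rad
x = r_b·(cos φ + φ·sin φ) = 13.590353
y = r_b·(sin φ − φ·cos φ) = 0.100104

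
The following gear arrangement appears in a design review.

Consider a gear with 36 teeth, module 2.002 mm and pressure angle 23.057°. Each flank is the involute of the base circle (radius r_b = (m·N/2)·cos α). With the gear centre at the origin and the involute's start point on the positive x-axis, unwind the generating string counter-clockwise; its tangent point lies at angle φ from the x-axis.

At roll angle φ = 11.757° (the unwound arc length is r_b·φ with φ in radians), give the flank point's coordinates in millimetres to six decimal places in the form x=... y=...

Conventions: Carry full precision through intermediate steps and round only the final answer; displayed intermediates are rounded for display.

x=33.848024 y=0.095093

single-mesh involute tooth geometry (36T wheel at module 2.002)
pitch radius r_p = m·N/2 = 2.002·36/2 = 36.036000
base radius r_b = r_p·cos α = 36.036000·cos 23.057° = 33.157289
roll angle φ = 11.757° = 0.20519836 rad
x = r_b·(cos φ + φ·sin φ) = 33.848024
y = r_b·(sin φ − φ·cos φ) = 0.095093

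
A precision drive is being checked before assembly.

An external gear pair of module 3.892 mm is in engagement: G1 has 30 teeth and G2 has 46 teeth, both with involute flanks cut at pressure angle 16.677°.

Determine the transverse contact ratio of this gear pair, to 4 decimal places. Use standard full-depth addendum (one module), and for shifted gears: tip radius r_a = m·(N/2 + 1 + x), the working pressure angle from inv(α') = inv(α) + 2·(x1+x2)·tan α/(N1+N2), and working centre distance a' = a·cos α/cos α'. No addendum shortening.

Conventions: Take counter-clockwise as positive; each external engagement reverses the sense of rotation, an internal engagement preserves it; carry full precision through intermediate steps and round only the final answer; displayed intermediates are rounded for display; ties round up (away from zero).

single-mesh involute tooth geometry (30T engaging 46T at module 3.892)
base radii: r_b1 = 55.924407, r_b2 = 85.750758
tip radii: r_a1 = 62.272000, r_a2 = 93.408000
no profile shift: α' = α, a' = a
action lengths: √(r_a1²−r_b1²) = 27.390923, √(r_a2²−r_b2²) = 37.038656
base pitch p_b = π·m·cos α = 11.712780
CR = (27.390923 + 37.038656 − 147.896000·sin 16.67700°)/11.712780 = 1.877178
contact ratio ≈ 1.8772

1.8772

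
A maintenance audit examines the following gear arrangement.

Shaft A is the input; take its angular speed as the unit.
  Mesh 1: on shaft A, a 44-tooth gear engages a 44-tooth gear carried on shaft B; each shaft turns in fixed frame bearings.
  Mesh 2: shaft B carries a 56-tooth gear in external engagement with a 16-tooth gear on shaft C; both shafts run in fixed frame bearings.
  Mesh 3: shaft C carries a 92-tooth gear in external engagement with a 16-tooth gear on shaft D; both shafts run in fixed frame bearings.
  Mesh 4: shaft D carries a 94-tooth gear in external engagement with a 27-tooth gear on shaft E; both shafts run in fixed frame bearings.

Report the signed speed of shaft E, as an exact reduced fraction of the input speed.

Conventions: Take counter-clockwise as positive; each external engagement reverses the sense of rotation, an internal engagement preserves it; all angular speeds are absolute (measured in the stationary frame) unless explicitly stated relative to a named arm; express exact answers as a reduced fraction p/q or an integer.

7567/108

4-mesh fixed-axis compound train (all bearings frame-fixed)
mesh 1 [44T→44T]: |ω|/ω_in = 1×44/44 = 1, sense flips to −
mesh 2 [56T→16T]: |ω|/ω_in = 1×56/16 = 7/2, sense flips to +
mesh 3 [92T→16T]: |ω|/ω_in = (7/2)×92/16 = 161/8, sense flips to −
mesh 4 [94T→27T]: |ω|/ω_in = (161/8)×94/27 = 7567/108, sense flips to +
signed output speed (× input speed) = 7567/108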